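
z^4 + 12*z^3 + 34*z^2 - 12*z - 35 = (z - 1)*(z + 1)*(z + 5)*(z + 7)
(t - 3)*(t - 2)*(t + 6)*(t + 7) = t^4 + 8*t^3 - 17*t^2 - 132*t + 252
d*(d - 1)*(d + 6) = d^3 + 5*d^2 - 6*d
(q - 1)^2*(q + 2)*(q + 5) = q^4 + 5*q^3 - 3*q^2 - 13*q + 10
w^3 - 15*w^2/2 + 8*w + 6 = (w - 6)*(w - 2)*(w + 1/2)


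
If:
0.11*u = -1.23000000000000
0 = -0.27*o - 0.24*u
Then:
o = 9.94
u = -11.18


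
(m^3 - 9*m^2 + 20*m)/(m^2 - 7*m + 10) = m*(m - 4)/(m - 2)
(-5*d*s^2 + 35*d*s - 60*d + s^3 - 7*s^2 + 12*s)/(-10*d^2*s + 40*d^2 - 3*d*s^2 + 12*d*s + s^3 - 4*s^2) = (s - 3)/(2*d + s)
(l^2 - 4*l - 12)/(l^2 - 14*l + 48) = (l + 2)/(l - 8)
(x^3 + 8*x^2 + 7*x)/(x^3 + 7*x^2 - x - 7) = x/(x - 1)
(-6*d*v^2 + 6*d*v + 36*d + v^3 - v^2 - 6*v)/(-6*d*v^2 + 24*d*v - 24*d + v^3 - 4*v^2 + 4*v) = (v^2 - v - 6)/(v^2 - 4*v + 4)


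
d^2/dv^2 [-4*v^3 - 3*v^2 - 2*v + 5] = -24*v - 6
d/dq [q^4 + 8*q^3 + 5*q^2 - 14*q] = 4*q^3 + 24*q^2 + 10*q - 14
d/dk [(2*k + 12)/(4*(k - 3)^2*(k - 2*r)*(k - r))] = (-(k - 3)*(k + 6)*(k - 2*r) - (k - 3)*(k + 6)*(k - r) + (k - 3)*(k - 2*r)*(k - r) - 2*(k + 6)*(k - 2*r)*(k - r))/(2*(k - 3)^3*(k - 2*r)^2*(k - r)^2)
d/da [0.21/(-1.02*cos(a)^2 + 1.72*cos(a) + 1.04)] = (0.3612 - 0.4284*cos(a))*sin(a)/(-1.02*cos(a)^2 + 1.72*cos(a) + 1.04)^2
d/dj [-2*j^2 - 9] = -4*j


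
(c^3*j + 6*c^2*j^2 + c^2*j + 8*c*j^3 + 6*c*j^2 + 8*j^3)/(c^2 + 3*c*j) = j*(c^3 + 6*c^2*j + c^2 + 8*c*j^2 + 6*c*j + 8*j^2)/(c*(c + 3*j))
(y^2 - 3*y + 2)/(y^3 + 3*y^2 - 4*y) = (y - 2)/(y*(y + 4))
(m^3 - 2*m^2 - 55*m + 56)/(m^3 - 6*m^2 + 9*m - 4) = (m^2 - m - 56)/(m^2 - 5*m + 4)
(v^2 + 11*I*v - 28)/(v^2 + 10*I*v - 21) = (v + 4*I)/(v + 3*I)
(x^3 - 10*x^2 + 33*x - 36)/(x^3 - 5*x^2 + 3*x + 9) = (x - 4)/(x + 1)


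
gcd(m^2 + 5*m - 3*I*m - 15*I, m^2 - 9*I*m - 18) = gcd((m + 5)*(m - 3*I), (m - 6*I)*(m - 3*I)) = m - 3*I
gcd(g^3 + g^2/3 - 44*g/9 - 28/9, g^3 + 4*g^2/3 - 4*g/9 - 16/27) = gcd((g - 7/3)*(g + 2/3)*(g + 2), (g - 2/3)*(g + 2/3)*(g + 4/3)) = g + 2/3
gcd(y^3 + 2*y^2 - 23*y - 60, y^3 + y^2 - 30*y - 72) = y^2 + 7*y + 12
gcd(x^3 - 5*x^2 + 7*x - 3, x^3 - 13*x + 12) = x^2 - 4*x + 3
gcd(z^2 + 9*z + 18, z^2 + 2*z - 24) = z + 6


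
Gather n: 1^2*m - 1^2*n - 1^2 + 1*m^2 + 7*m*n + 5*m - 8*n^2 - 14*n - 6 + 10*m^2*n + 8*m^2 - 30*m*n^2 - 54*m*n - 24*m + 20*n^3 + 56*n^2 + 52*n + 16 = 9*m^2 - 18*m + 20*n^3 + n^2*(48 - 30*m) + n*(10*m^2 - 47*m + 37) + 9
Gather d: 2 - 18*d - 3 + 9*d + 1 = -9*d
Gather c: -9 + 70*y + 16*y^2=16*y^2 + 70*y - 9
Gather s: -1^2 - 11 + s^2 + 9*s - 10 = s^2 + 9*s - 22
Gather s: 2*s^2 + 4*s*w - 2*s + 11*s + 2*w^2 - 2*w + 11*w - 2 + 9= 2*s^2 + s*(4*w + 9) + 2*w^2 + 9*w + 7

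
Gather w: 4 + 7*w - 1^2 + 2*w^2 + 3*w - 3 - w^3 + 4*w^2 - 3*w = -w^3 + 6*w^2 + 7*w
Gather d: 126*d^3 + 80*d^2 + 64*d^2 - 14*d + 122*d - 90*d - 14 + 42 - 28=126*d^3 + 144*d^2 + 18*d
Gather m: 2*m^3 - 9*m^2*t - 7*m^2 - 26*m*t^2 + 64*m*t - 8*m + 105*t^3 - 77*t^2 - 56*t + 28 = 2*m^3 + m^2*(-9*t - 7) + m*(-26*t^2 + 64*t - 8) + 105*t^3 - 77*t^2 - 56*t + 28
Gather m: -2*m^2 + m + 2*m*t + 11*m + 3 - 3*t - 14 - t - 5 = -2*m^2 + m*(2*t + 12) - 4*t - 16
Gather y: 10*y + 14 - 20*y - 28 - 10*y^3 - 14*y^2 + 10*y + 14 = -10*y^3 - 14*y^2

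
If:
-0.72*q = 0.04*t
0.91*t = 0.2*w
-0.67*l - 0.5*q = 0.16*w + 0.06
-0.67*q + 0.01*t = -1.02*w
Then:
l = -0.09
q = 0.00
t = 0.00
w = 0.00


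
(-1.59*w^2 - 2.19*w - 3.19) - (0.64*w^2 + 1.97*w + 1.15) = -2.23*w^2 - 4.16*w - 4.34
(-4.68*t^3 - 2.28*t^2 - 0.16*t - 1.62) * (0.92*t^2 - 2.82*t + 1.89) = -4.3056*t^5 + 11.1*t^4 - 2.5628*t^3 - 5.3484*t^2 + 4.266*t - 3.0618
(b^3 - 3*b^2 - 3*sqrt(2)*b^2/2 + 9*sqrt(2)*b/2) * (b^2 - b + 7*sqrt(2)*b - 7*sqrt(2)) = b^5 - 4*b^4 + 11*sqrt(2)*b^4/2 - 22*sqrt(2)*b^3 - 18*b^3 + 33*sqrt(2)*b^2/2 + 84*b^2 - 63*b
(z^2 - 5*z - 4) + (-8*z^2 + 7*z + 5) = -7*z^2 + 2*z + 1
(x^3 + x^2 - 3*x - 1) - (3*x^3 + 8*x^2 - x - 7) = -2*x^3 - 7*x^2 - 2*x + 6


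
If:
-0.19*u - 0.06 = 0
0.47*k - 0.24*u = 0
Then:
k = -0.16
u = -0.32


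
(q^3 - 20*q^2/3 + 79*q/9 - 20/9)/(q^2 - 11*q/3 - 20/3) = (9*q^2 - 15*q + 4)/(3*(3*q + 4))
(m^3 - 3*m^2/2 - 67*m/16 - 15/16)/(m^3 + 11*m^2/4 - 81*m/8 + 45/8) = (16*m^3 - 24*m^2 - 67*m - 15)/(2*(8*m^3 + 22*m^2 - 81*m + 45))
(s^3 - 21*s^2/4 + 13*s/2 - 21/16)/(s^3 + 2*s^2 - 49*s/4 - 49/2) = (8*s^2 - 14*s + 3)/(4*(2*s^2 + 11*s + 14))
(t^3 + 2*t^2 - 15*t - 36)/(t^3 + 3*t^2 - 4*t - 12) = (t^2 - t - 12)/(t^2 - 4)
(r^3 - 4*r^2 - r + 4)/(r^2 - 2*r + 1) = (r^2 - 3*r - 4)/(r - 1)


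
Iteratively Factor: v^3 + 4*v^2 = (v + 4)*(v^2) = v*(v + 4)*(v)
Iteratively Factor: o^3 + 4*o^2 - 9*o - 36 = (o + 3)*(o^2 + o - 12) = (o + 3)*(o + 4)*(o - 3)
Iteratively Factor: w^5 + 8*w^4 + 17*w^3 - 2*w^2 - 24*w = (w - 1)*(w^4 + 9*w^3 + 26*w^2 + 24*w) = (w - 1)*(w + 4)*(w^3 + 5*w^2 + 6*w) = (w - 1)*(w + 3)*(w + 4)*(w^2 + 2*w) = (w - 1)*(w + 2)*(w + 3)*(w + 4)*(w)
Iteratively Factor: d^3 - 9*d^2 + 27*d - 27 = (d - 3)*(d^2 - 6*d + 9) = (d - 3)^2*(d - 3)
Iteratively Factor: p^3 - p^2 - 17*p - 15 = (p + 1)*(p^2 - 2*p - 15) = (p + 1)*(p + 3)*(p - 5)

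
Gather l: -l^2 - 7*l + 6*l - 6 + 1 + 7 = -l^2 - l + 2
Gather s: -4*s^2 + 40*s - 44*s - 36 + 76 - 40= -4*s^2 - 4*s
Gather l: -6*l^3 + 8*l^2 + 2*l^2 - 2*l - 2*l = -6*l^3 + 10*l^2 - 4*l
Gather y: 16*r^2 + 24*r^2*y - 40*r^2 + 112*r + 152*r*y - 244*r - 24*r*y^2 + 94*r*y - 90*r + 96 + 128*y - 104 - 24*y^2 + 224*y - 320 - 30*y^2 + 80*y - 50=-24*r^2 - 222*r + y^2*(-24*r - 54) + y*(24*r^2 + 246*r + 432) - 378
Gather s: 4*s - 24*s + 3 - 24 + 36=15 - 20*s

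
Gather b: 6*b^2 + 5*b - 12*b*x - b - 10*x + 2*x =6*b^2 + b*(4 - 12*x) - 8*x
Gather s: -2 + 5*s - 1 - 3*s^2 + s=-3*s^2 + 6*s - 3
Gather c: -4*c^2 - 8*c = -4*c^2 - 8*c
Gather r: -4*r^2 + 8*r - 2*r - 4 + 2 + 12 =-4*r^2 + 6*r + 10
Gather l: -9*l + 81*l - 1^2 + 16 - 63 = 72*l - 48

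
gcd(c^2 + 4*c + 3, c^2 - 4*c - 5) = c + 1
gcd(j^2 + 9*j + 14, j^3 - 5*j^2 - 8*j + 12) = j + 2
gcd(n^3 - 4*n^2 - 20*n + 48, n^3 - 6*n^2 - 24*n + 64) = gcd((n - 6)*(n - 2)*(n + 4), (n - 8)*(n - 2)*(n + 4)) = n^2 + 2*n - 8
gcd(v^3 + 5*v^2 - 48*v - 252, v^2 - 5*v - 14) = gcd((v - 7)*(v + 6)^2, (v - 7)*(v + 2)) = v - 7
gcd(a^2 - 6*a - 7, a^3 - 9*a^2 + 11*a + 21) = a^2 - 6*a - 7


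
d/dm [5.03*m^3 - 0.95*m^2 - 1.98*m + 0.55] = 15.09*m^2 - 1.9*m - 1.98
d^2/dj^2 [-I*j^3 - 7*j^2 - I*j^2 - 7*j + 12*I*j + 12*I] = -6*I*j - 14 - 2*I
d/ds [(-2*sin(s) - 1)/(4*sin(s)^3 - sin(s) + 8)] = (16*sin(s)^3 + 12*sin(s)^2 - 17)*cos(s)/(4*sin(s)^3 - sin(s) + 8)^2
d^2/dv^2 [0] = 0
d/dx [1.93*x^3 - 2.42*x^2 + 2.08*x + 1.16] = 5.79*x^2 - 4.84*x + 2.08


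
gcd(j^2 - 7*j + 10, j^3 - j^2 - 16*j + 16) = 1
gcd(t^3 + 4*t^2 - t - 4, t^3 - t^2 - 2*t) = t + 1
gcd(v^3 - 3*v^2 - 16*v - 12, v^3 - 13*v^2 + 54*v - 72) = v - 6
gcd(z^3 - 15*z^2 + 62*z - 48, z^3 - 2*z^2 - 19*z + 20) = z - 1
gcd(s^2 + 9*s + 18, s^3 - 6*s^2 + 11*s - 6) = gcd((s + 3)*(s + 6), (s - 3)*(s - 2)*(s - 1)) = 1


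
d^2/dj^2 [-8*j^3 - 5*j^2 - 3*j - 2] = -48*j - 10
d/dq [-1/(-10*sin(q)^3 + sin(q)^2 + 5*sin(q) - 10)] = (-30*sin(q)^2 + 2*sin(q) + 5)*cos(q)/(10*sin(q)^3 - sin(q)^2 - 5*sin(q) + 10)^2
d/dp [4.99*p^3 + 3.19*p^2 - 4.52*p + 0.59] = 14.97*p^2 + 6.38*p - 4.52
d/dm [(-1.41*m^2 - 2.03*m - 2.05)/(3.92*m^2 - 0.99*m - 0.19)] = (9.3535*m^2 + 16.6078*m - 1.6438)/(15.3664*m^4 - 7.7616*m^3 - 0.5095*m^2 + 0.3762*m + 0.0361)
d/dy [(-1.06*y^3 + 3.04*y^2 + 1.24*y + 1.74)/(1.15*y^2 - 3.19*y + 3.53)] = (-1.219*y^4 + 6.7628*y^3 - 22.349*y^2 + 17.4604*y + 9.9278)/(1.3225*y^4 - 7.337*y^3 + 18.2951*y^2 - 22.5214*y + 12.4609)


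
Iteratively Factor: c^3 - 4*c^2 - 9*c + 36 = (c - 3)*(c^2 - c - 12) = (c - 3)*(c + 3)*(c - 4)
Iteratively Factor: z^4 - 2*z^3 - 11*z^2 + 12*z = (z)*(z^3 - 2*z^2 - 11*z + 12) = z*(z - 4)*(z^2 + 2*z - 3) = z*(z - 4)*(z + 3)*(z - 1)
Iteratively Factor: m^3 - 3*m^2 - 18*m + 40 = (m - 5)*(m^2 + 2*m - 8) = (m - 5)*(m - 2)*(m + 4)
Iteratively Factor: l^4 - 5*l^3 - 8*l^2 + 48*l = (l)*(l^3 - 5*l^2 - 8*l + 48) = l*(l - 4)*(l^2 - l - 12) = l*(l - 4)^2*(l + 3)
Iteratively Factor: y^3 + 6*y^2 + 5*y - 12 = (y - 1)*(y^2 + 7*y + 12) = (y - 1)*(y + 3)*(y + 4)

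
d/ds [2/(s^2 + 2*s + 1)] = 4*(-s - 1)/(s^2 + 2*s + 1)^2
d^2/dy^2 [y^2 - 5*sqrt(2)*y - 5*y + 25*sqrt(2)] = 2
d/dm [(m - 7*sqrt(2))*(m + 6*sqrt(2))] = 2*m - sqrt(2)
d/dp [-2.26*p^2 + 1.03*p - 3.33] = 1.03 - 4.52*p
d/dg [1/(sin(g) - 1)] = -cos(g)/(sin(g) - 1)^2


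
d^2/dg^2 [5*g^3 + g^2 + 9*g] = 30*g + 2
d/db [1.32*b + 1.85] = 1.32000000000000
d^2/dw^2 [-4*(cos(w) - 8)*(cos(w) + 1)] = -28*cos(w) + 8*cos(2*w)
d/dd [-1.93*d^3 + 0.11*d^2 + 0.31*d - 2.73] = -5.79*d^2 + 0.22*d + 0.31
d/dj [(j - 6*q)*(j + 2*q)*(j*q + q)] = q*(3*j^2 - 8*j*q + 2*j - 12*q^2 - 4*q)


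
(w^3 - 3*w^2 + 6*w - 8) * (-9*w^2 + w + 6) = -9*w^5 + 28*w^4 - 51*w^3 + 60*w^2 + 28*w - 48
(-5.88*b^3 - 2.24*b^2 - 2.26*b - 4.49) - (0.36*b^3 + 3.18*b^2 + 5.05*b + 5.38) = -6.24*b^3 - 5.42*b^2 - 7.31*b - 9.87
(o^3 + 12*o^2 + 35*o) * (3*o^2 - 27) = 3*o^5 + 36*o^4 + 78*o^3 - 324*o^2 - 945*o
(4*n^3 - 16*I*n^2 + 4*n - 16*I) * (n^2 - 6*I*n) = 4*n^5 - 40*I*n^4 - 92*n^3 - 40*I*n^2 - 96*n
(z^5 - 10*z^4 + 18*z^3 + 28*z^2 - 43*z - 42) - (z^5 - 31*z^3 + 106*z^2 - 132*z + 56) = -10*z^4 + 49*z^3 - 78*z^2 + 89*z - 98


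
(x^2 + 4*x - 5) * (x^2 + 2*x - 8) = x^4 + 6*x^3 - 5*x^2 - 42*x + 40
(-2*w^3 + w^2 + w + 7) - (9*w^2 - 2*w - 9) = -2*w^3 - 8*w^2 + 3*w + 16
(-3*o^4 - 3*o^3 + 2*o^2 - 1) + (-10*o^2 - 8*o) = -3*o^4 - 3*o^3 - 8*o^2 - 8*o - 1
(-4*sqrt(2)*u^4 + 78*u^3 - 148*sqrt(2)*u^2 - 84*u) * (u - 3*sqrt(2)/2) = -4*sqrt(2)*u^5 + 90*u^4 - 265*sqrt(2)*u^3 + 360*u^2 + 126*sqrt(2)*u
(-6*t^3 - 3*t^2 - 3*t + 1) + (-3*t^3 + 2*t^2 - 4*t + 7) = -9*t^3 - t^2 - 7*t + 8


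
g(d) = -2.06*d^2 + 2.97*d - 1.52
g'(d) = 2.97 - 4.12*d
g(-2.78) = -25.70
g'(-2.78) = 14.42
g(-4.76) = -62.33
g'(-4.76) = 22.58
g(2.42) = -6.40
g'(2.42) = -7.00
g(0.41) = -0.65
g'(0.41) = 1.28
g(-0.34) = -2.77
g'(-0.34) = 4.37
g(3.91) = -21.40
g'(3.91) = -13.14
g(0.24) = -0.93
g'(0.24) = 1.98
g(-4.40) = -54.47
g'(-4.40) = 21.10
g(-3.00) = -28.97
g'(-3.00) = 15.33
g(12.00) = -262.52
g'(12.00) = -46.47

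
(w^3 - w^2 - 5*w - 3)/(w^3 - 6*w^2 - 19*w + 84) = (w^2 + 2*w + 1)/(w^2 - 3*w - 28)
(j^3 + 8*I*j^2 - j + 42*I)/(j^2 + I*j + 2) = (j^3 + 8*I*j^2 - j + 42*I)/(j^2 + I*j + 2)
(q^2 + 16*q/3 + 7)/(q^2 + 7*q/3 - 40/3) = (3*q^2 + 16*q + 21)/(3*q^2 + 7*q - 40)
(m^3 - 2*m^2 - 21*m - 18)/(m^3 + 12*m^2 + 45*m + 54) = (m^2 - 5*m - 6)/(m^2 + 9*m + 18)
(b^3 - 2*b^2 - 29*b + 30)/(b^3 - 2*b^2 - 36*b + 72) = (b^2 + 4*b - 5)/(b^2 + 4*b - 12)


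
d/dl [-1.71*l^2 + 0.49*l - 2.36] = 0.49 - 3.42*l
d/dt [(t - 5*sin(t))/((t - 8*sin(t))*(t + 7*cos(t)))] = (7*t^2*sin(t) + 3*t^2*cos(t) - t^2 - 112*t*sin(t)^2 + 10*t*sin(t) + 21*t + 280*sin(t)^3 - 40*sin(t)^2 - 21*sin(t)*cos(t))/((t - 8*sin(t))^2*(t + 7*cos(t))^2)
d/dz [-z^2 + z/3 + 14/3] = 1/3 - 2*z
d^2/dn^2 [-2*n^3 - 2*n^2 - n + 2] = -12*n - 4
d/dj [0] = 0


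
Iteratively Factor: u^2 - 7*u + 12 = (u - 3)*(u - 4)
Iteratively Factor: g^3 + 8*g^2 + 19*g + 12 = (g + 1)*(g^2 + 7*g + 12) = (g + 1)*(g + 3)*(g + 4)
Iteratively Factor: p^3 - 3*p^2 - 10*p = (p + 2)*(p^2 - 5*p) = p*(p + 2)*(p - 5)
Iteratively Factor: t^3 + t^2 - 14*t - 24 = (t + 2)*(t^2 - t - 12) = (t - 4)*(t + 2)*(t + 3)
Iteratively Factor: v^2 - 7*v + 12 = (v - 4)*(v - 3)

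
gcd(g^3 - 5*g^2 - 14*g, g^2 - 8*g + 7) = g - 7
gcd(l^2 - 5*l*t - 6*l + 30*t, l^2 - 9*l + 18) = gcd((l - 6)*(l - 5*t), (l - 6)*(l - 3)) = l - 6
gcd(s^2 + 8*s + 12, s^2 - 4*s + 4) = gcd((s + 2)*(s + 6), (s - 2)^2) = 1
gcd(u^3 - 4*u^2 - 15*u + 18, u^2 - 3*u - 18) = u^2 - 3*u - 18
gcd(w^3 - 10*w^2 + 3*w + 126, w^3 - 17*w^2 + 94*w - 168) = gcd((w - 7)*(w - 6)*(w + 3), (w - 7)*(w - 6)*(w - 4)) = w^2 - 13*w + 42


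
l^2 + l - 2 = (l - 1)*(l + 2)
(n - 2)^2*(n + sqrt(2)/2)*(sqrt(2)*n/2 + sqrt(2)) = sqrt(2)*n^4/2 - sqrt(2)*n^3 + n^3/2 - 2*sqrt(2)*n^2 - n^2 - 2*n + 4*sqrt(2)*n + 4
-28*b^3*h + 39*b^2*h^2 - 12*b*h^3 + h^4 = h*(-7*b + h)*(-4*b + h)*(-b + h)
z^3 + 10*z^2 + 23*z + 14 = (z + 1)*(z + 2)*(z + 7)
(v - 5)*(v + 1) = v^2 - 4*v - 5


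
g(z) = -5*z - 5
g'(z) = -5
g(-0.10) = -4.50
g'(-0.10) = -5.00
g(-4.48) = 17.40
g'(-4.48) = -5.00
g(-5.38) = 21.90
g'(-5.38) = -5.00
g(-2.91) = 9.55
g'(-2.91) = -5.00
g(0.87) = -9.35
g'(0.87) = -5.00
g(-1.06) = 0.30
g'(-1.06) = -5.00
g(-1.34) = 1.70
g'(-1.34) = -5.00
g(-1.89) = 4.45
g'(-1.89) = -5.00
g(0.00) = -5.00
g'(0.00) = -5.00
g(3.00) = -20.00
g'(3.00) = -5.00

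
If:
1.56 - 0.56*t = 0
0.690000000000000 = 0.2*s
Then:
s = 3.45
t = 2.79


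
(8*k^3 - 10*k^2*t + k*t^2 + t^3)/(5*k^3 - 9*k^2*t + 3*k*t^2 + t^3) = (-8*k^2 + 2*k*t + t^2)/(-5*k^2 + 4*k*t + t^2)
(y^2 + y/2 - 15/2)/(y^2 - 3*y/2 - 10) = (-2*y^2 - y + 15)/(-2*y^2 + 3*y + 20)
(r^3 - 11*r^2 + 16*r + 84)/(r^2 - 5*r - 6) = (r^2 - 5*r - 14)/(r + 1)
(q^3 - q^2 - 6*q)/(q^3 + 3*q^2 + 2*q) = (q - 3)/(q + 1)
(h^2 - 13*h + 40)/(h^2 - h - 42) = (-h^2 + 13*h - 40)/(-h^2 + h + 42)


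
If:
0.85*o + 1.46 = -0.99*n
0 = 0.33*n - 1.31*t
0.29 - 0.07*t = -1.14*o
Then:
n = -1.24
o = -0.27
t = -0.31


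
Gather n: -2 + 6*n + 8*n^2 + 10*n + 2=8*n^2 + 16*n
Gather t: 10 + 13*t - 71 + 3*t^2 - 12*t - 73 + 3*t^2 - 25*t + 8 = 6*t^2 - 24*t - 126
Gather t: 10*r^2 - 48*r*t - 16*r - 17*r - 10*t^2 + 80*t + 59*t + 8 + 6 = 10*r^2 - 33*r - 10*t^2 + t*(139 - 48*r) + 14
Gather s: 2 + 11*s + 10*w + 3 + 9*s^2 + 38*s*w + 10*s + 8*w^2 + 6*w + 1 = 9*s^2 + s*(38*w + 21) + 8*w^2 + 16*w + 6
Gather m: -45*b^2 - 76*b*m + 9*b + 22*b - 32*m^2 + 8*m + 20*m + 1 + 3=-45*b^2 + 31*b - 32*m^2 + m*(28 - 76*b) + 4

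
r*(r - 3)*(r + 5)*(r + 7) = r^4 + 9*r^3 - r^2 - 105*r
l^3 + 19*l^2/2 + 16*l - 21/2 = (l - 1/2)*(l + 3)*(l + 7)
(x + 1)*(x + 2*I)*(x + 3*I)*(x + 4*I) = x^4 + x^3 + 9*I*x^3 - 26*x^2 + 9*I*x^2 - 26*x - 24*I*x - 24*I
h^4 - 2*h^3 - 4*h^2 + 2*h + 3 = (h - 3)*(h - 1)*(h + 1)^2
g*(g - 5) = g^2 - 5*g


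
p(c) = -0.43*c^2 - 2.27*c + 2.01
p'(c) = -0.86*c - 2.27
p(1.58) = -2.65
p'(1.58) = -3.63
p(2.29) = -5.44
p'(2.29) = -4.24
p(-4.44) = 3.61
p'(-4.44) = 1.55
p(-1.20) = 4.11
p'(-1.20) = -1.24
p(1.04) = -0.82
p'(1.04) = -3.16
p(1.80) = -3.47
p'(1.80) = -3.82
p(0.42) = 0.98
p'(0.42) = -2.63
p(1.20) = -1.33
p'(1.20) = -3.30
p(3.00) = -8.67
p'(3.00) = -4.85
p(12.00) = -87.15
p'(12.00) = -12.59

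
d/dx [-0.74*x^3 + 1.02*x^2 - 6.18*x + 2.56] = -2.22*x^2 + 2.04*x - 6.18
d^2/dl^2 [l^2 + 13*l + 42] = 2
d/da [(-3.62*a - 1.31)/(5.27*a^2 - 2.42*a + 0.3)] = (19.0774*a^2 + 13.8074*a - 4.2562)/(27.7729*a^4 - 25.5068*a^3 + 9.0184*a^2 - 1.452*a + 0.09)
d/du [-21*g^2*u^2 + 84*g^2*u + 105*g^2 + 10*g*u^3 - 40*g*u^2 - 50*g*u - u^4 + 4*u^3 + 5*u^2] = -42*g^2*u + 84*g^2 + 30*g*u^2 - 80*g*u - 50*g - 4*u^3 + 12*u^2 + 10*u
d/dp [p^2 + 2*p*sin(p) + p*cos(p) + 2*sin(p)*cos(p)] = -p*sin(p) + 2*p*cos(p) + 2*p + 2*sin(p) + cos(p) + 2*cos(2*p)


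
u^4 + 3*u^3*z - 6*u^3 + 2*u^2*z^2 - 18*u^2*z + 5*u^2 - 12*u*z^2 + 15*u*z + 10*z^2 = (u - 5)*(u - 1)*(u + z)*(u + 2*z)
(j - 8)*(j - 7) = j^2 - 15*j + 56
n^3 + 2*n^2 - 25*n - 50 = (n - 5)*(n + 2)*(n + 5)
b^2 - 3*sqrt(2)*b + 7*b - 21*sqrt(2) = (b + 7)*(b - 3*sqrt(2))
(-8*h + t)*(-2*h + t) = 16*h^2 - 10*h*t + t^2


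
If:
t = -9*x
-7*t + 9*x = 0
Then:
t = 0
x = 0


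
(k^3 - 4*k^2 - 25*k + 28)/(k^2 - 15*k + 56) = (k^2 + 3*k - 4)/(k - 8)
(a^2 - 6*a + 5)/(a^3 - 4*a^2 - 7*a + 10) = 1/(a + 2)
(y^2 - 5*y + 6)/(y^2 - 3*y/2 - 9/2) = 2*(y - 2)/(2*y + 3)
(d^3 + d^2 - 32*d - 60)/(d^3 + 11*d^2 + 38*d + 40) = (d - 6)/(d + 4)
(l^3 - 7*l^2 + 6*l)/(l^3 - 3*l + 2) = l*(l - 6)/(l^2 + l - 2)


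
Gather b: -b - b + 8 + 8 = 16 - 2*b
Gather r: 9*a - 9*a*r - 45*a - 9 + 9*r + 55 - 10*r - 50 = -36*a + r*(-9*a - 1) - 4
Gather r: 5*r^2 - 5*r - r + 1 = 5*r^2 - 6*r + 1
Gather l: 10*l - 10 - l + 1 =9*l - 9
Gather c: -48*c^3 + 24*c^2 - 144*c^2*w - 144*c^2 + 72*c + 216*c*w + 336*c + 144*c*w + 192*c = -48*c^3 + c^2*(-144*w - 120) + c*(360*w + 600)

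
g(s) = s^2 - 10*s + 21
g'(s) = 2*s - 10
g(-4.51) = 86.44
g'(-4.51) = -19.02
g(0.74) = 14.15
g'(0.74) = -8.52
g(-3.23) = 63.73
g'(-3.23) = -16.46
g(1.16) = 10.75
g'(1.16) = -7.68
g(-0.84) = 30.11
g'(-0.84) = -11.68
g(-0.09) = 21.91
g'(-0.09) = -10.18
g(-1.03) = 32.36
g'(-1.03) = -12.06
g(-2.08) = 46.13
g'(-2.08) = -14.16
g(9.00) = 12.00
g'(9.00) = 8.00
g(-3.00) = 60.00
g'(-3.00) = -16.00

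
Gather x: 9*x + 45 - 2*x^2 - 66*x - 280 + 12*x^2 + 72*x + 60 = 10*x^2 + 15*x - 175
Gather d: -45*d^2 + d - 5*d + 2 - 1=-45*d^2 - 4*d + 1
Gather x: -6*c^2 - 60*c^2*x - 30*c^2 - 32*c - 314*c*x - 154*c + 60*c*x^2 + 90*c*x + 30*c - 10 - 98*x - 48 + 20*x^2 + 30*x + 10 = -36*c^2 - 156*c + x^2*(60*c + 20) + x*(-60*c^2 - 224*c - 68) - 48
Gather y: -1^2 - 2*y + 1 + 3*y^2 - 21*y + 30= 3*y^2 - 23*y + 30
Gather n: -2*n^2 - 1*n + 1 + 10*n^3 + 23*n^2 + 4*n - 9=10*n^3 + 21*n^2 + 3*n - 8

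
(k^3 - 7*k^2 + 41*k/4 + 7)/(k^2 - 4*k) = k - 3 - 7/(4*k)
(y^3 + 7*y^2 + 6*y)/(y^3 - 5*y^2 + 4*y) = (y^2 + 7*y + 6)/(y^2 - 5*y + 4)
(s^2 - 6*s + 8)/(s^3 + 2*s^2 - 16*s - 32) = (s - 2)/(s^2 + 6*s + 8)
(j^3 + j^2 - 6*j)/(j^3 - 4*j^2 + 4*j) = (j + 3)/(j - 2)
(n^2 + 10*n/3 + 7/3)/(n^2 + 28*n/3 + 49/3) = (n + 1)/(n + 7)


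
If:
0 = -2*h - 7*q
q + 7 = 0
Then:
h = 49/2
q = -7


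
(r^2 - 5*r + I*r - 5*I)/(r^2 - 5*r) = (r + I)/r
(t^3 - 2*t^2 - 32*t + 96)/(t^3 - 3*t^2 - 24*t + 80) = (t + 6)/(t + 5)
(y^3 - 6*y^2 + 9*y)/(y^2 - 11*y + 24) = y*(y - 3)/(y - 8)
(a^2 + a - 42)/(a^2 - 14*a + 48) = (a + 7)/(a - 8)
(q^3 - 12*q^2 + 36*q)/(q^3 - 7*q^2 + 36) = q*(q - 6)/(q^2 - q - 6)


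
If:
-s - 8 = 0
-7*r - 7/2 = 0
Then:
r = -1/2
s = -8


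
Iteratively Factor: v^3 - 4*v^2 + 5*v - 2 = (v - 1)*(v^2 - 3*v + 2) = (v - 1)^2*(v - 2)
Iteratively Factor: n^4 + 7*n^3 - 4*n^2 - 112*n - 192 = (n + 3)*(n^3 + 4*n^2 - 16*n - 64) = (n + 3)*(n + 4)*(n^2 - 16) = (n + 3)*(n + 4)^2*(n - 4)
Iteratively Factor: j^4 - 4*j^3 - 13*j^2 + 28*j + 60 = (j + 2)*(j^3 - 6*j^2 - j + 30) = (j - 5)*(j + 2)*(j^2 - j - 6) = (j - 5)*(j - 3)*(j + 2)*(j + 2)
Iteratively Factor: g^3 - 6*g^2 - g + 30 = (g - 5)*(g^2 - g - 6) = (g - 5)*(g + 2)*(g - 3)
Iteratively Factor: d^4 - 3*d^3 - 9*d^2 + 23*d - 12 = (d - 4)*(d^3 + d^2 - 5*d + 3) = (d - 4)*(d + 3)*(d^2 - 2*d + 1) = (d - 4)*(d - 1)*(d + 3)*(d - 1)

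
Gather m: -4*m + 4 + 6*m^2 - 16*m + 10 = 6*m^2 - 20*m + 14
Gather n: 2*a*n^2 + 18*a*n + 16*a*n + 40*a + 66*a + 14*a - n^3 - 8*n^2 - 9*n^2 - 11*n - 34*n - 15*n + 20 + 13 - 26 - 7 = 120*a - n^3 + n^2*(2*a - 17) + n*(34*a - 60)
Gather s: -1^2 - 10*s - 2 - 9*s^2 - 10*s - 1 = -9*s^2 - 20*s - 4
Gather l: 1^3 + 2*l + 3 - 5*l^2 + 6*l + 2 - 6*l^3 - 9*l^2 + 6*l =-6*l^3 - 14*l^2 + 14*l + 6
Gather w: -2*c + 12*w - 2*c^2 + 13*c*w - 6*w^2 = -2*c^2 - 2*c - 6*w^2 + w*(13*c + 12)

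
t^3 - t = t*(t - 1)*(t + 1)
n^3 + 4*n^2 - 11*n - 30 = (n - 3)*(n + 2)*(n + 5)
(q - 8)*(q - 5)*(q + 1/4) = q^3 - 51*q^2/4 + 147*q/4 + 10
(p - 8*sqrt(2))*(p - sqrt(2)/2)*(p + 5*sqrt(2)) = p^3 - 7*sqrt(2)*p^2/2 - 77*p + 40*sqrt(2)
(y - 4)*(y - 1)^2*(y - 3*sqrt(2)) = y^4 - 6*y^3 - 3*sqrt(2)*y^3 + 9*y^2 + 18*sqrt(2)*y^2 - 27*sqrt(2)*y - 4*y + 12*sqrt(2)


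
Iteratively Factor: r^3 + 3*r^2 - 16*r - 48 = (r + 4)*(r^2 - r - 12) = (r + 3)*(r + 4)*(r - 4)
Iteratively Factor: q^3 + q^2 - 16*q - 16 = (q + 4)*(q^2 - 3*q - 4) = (q - 4)*(q + 4)*(q + 1)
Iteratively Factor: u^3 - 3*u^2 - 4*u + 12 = (u - 3)*(u^2 - 4) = (u - 3)*(u - 2)*(u + 2)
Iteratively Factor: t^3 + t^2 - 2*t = (t + 2)*(t^2 - t) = (t - 1)*(t + 2)*(t)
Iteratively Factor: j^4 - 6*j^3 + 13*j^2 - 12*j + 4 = (j - 1)*(j^3 - 5*j^2 + 8*j - 4) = (j - 2)*(j - 1)*(j^2 - 3*j + 2) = (j - 2)*(j - 1)^2*(j - 2)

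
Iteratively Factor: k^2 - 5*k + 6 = (k - 2)*(k - 3)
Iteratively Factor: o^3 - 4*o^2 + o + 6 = (o - 3)*(o^2 - o - 2) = (o - 3)*(o - 2)*(o + 1)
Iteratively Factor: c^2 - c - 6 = (c + 2)*(c - 3)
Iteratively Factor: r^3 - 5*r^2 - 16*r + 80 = (r - 5)*(r^2 - 16) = (r - 5)*(r - 4)*(r + 4)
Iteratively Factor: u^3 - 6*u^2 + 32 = (u - 4)*(u^2 - 2*u - 8) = (u - 4)^2*(u + 2)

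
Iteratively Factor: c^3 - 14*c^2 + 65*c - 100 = (c - 5)*(c^2 - 9*c + 20) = (c - 5)*(c - 4)*(c - 5)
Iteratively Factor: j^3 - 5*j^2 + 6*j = (j - 3)*(j^2 - 2*j) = j*(j - 3)*(j - 2)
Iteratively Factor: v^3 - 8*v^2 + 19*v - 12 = (v - 3)*(v^2 - 5*v + 4) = (v - 3)*(v - 1)*(v - 4)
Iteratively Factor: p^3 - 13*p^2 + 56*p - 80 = (p - 4)*(p^2 - 9*p + 20) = (p - 4)^2*(p - 5)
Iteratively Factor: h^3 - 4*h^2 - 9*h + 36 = (h - 3)*(h^2 - h - 12) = (h - 3)*(h + 3)*(h - 4)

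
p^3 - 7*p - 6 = (p - 3)*(p + 1)*(p + 2)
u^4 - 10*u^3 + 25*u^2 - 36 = (u - 6)*(u - 3)*(u - 2)*(u + 1)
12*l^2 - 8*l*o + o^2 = (-6*l + o)*(-2*l + o)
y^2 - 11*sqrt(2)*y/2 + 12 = (y - 4*sqrt(2))*(y - 3*sqrt(2)/2)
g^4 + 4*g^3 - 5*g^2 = g^2*(g - 1)*(g + 5)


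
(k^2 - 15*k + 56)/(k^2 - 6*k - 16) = (k - 7)/(k + 2)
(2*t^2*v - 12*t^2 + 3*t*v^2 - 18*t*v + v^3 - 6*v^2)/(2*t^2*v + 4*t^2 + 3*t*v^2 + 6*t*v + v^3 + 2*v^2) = (v - 6)/(v + 2)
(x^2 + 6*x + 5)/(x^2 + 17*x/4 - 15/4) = 4*(x + 1)/(4*x - 3)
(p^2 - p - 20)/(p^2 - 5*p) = (p + 4)/p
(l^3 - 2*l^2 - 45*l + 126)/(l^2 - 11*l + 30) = (l^2 + 4*l - 21)/(l - 5)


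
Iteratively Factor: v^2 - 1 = (v - 1)*(v + 1)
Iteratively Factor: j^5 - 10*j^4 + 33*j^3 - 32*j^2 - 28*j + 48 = (j - 2)*(j^4 - 8*j^3 + 17*j^2 + 2*j - 24) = (j - 2)*(j + 1)*(j^3 - 9*j^2 + 26*j - 24) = (j - 2)^2*(j + 1)*(j^2 - 7*j + 12) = (j - 3)*(j - 2)^2*(j + 1)*(j - 4)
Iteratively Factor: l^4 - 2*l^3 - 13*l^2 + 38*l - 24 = (l - 3)*(l^3 + l^2 - 10*l + 8) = (l - 3)*(l + 4)*(l^2 - 3*l + 2) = (l - 3)*(l - 2)*(l + 4)*(l - 1)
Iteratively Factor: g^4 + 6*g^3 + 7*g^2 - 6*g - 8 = (g - 1)*(g^3 + 7*g^2 + 14*g + 8) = (g - 1)*(g + 2)*(g^2 + 5*g + 4) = (g - 1)*(g + 1)*(g + 2)*(g + 4)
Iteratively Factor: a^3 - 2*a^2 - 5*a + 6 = (a - 1)*(a^2 - a - 6) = (a - 3)*(a - 1)*(a + 2)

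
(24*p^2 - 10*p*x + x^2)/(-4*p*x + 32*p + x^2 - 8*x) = (-6*p + x)/(x - 8)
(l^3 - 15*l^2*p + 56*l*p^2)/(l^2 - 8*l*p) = l - 7*p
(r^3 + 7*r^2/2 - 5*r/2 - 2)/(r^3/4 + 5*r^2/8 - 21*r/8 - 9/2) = 4*(2*r^2 - r - 1)/(2*r^2 - 3*r - 9)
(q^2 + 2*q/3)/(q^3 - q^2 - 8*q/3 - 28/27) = 9*q/(9*q^2 - 15*q - 14)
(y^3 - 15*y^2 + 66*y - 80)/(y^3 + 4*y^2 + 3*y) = (y^3 - 15*y^2 + 66*y - 80)/(y*(y^2 + 4*y + 3))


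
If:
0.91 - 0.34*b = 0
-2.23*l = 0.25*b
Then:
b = 2.68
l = -0.30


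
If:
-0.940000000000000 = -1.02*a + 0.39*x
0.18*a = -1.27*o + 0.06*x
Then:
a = 0.382352941176471*x + 0.92156862745098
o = -0.00694766095414544*x - 0.130616025937934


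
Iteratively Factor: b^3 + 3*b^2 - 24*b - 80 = (b + 4)*(b^2 - b - 20) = (b + 4)^2*(b - 5)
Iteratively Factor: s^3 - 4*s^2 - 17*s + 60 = (s - 5)*(s^2 + s - 12) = (s - 5)*(s - 3)*(s + 4)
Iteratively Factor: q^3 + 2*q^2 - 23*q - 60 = (q + 3)*(q^2 - q - 20) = (q + 3)*(q + 4)*(q - 5)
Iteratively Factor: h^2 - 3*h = (h - 3)*(h)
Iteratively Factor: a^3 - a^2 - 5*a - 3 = (a - 3)*(a^2 + 2*a + 1) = (a - 3)*(a + 1)*(a + 1)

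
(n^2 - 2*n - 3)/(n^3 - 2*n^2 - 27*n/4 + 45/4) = 4*(n + 1)/(4*n^2 + 4*n - 15)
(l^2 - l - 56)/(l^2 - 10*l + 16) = (l + 7)/(l - 2)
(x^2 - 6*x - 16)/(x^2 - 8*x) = (x + 2)/x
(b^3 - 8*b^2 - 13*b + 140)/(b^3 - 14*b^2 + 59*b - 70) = (b + 4)/(b - 2)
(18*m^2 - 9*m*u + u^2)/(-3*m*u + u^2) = (-6*m + u)/u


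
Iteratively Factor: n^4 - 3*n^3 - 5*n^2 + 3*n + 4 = (n - 4)*(n^3 + n^2 - n - 1) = (n - 4)*(n - 1)*(n^2 + 2*n + 1) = (n - 4)*(n - 1)*(n + 1)*(n + 1)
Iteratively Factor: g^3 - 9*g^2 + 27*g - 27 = (g - 3)*(g^2 - 6*g + 9) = (g - 3)^2*(g - 3)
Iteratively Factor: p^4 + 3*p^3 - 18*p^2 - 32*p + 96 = (p + 4)*(p^3 - p^2 - 14*p + 24) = (p - 3)*(p + 4)*(p^2 + 2*p - 8) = (p - 3)*(p - 2)*(p + 4)*(p + 4)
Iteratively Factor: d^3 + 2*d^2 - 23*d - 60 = (d - 5)*(d^2 + 7*d + 12) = (d - 5)*(d + 3)*(d + 4)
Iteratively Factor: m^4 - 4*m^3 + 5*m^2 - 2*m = (m)*(m^3 - 4*m^2 + 5*m - 2) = m*(m - 2)*(m^2 - 2*m + 1) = m*(m - 2)*(m - 1)*(m - 1)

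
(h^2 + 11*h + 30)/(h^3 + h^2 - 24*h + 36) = (h + 5)/(h^2 - 5*h + 6)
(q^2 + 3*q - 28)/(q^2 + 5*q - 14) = (q - 4)/(q - 2)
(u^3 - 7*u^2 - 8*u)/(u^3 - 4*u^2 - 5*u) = (u - 8)/(u - 5)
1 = 1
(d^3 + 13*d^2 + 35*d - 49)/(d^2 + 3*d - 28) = (d^2 + 6*d - 7)/(d - 4)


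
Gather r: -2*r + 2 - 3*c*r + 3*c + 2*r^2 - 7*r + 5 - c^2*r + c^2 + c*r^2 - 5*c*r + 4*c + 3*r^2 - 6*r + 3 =c^2 + 7*c + r^2*(c + 5) + r*(-c^2 - 8*c - 15) + 10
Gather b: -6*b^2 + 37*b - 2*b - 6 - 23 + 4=-6*b^2 + 35*b - 25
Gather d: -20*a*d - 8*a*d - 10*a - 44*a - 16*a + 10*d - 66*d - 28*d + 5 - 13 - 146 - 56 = -70*a + d*(-28*a - 84) - 210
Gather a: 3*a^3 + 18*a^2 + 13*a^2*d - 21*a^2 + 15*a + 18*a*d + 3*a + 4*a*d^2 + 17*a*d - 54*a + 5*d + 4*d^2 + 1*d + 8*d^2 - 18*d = 3*a^3 + a^2*(13*d - 3) + a*(4*d^2 + 35*d - 36) + 12*d^2 - 12*d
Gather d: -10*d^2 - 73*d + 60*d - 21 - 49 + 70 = -10*d^2 - 13*d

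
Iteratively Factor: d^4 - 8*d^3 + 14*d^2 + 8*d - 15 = (d - 5)*(d^3 - 3*d^2 - d + 3) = (d - 5)*(d - 1)*(d^2 - 2*d - 3) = (d - 5)*(d - 3)*(d - 1)*(d + 1)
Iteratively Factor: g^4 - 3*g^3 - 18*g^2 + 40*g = (g - 2)*(g^3 - g^2 - 20*g) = (g - 2)*(g + 4)*(g^2 - 5*g) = (g - 5)*(g - 2)*(g + 4)*(g)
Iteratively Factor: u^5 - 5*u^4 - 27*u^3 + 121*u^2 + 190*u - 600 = (u - 5)*(u^4 - 27*u^2 - 14*u + 120) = (u - 5)*(u + 4)*(u^3 - 4*u^2 - 11*u + 30) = (u - 5)^2*(u + 4)*(u^2 + u - 6) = (u - 5)^2*(u + 3)*(u + 4)*(u - 2)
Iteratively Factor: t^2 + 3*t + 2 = (t + 2)*(t + 1)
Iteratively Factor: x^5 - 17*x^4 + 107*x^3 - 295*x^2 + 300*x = (x - 3)*(x^4 - 14*x^3 + 65*x^2 - 100*x) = (x - 5)*(x - 3)*(x^3 - 9*x^2 + 20*x) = x*(x - 5)*(x - 3)*(x^2 - 9*x + 20) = x*(x - 5)*(x - 4)*(x - 3)*(x - 5)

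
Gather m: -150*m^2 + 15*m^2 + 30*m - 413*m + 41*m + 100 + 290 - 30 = -135*m^2 - 342*m + 360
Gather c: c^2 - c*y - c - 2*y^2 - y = c^2 + c*(-y - 1) - 2*y^2 - y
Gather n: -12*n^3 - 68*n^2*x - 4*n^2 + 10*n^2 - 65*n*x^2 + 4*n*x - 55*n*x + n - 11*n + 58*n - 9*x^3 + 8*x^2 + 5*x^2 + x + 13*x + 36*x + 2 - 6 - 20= -12*n^3 + n^2*(6 - 68*x) + n*(-65*x^2 - 51*x + 48) - 9*x^3 + 13*x^2 + 50*x - 24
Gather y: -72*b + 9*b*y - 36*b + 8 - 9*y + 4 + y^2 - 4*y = -108*b + y^2 + y*(9*b - 13) + 12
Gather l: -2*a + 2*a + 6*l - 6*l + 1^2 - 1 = 0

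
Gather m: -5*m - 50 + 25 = -5*m - 25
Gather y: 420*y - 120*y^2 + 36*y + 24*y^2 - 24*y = -96*y^2 + 432*y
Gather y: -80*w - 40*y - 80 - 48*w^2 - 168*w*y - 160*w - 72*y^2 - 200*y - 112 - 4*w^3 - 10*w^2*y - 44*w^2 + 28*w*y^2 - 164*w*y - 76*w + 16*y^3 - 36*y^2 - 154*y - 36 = -4*w^3 - 92*w^2 - 316*w + 16*y^3 + y^2*(28*w - 108) + y*(-10*w^2 - 332*w - 394) - 228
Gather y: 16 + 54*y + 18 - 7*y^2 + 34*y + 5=-7*y^2 + 88*y + 39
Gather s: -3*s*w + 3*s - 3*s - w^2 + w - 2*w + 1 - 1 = -3*s*w - w^2 - w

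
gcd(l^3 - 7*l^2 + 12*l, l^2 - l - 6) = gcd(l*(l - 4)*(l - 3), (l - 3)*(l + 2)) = l - 3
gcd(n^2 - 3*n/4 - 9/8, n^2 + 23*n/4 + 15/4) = n + 3/4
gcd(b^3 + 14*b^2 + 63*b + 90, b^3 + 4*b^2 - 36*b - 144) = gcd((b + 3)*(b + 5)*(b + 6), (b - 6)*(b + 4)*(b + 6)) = b + 6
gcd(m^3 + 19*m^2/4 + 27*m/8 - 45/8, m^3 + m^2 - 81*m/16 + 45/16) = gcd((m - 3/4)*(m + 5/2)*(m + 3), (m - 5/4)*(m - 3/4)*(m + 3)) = m^2 + 9*m/4 - 9/4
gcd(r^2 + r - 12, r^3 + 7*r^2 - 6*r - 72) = r^2 + r - 12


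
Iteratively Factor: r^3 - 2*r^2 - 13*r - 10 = (r - 5)*(r^2 + 3*r + 2) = (r - 5)*(r + 2)*(r + 1)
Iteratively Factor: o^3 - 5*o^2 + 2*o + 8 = (o - 4)*(o^2 - o - 2) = (o - 4)*(o + 1)*(o - 2)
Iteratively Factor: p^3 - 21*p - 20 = (p + 1)*(p^2 - p - 20) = (p + 1)*(p + 4)*(p - 5)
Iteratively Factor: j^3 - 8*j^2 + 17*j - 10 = (j - 5)*(j^2 - 3*j + 2) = (j - 5)*(j - 1)*(j - 2)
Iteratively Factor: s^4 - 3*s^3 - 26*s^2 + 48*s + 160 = (s - 5)*(s^3 + 2*s^2 - 16*s - 32) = (s - 5)*(s + 4)*(s^2 - 2*s - 8) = (s - 5)*(s + 2)*(s + 4)*(s - 4)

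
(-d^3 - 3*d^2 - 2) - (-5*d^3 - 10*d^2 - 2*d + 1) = 4*d^3 + 7*d^2 + 2*d - 3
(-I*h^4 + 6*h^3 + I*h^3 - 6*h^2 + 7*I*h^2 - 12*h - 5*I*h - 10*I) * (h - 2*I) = -I*h^5 + 4*h^4 + I*h^4 - 4*h^3 - 5*I*h^3 + 2*h^2 + 7*I*h^2 - 10*h + 14*I*h - 20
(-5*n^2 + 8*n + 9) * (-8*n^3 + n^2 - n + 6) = 40*n^5 - 69*n^4 - 59*n^3 - 29*n^2 + 39*n + 54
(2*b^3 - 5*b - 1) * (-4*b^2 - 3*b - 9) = -8*b^5 - 6*b^4 + 2*b^3 + 19*b^2 + 48*b + 9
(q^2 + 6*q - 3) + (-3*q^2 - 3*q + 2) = -2*q^2 + 3*q - 1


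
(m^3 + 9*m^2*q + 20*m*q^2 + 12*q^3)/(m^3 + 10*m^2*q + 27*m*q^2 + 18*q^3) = (m + 2*q)/(m + 3*q)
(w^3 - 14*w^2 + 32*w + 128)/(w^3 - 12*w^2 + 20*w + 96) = (w - 8)/(w - 6)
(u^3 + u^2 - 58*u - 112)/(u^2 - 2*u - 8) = (u^2 - u - 56)/(u - 4)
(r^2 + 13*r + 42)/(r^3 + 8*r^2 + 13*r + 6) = (r + 7)/(r^2 + 2*r + 1)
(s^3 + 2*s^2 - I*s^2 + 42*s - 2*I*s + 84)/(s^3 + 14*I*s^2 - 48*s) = (s^2 + s*(2 - 7*I) - 14*I)/(s*(s + 8*I))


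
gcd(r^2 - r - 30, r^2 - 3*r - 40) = r + 5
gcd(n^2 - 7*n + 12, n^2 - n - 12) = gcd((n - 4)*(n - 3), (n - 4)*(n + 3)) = n - 4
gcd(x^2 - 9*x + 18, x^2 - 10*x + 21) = x - 3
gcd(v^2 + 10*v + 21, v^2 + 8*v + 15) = v + 3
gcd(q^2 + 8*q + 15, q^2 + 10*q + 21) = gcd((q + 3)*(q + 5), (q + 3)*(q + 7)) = q + 3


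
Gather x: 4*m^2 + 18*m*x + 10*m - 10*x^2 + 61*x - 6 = 4*m^2 + 10*m - 10*x^2 + x*(18*m + 61) - 6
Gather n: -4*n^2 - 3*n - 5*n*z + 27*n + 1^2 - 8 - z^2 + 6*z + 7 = -4*n^2 + n*(24 - 5*z) - z^2 + 6*z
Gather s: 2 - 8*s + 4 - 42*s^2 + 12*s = -42*s^2 + 4*s + 6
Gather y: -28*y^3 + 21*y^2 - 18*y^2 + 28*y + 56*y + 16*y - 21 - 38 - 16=-28*y^3 + 3*y^2 + 100*y - 75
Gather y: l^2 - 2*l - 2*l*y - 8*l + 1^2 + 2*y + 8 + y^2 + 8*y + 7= l^2 - 10*l + y^2 + y*(10 - 2*l) + 16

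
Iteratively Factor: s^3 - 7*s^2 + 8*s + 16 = (s - 4)*(s^2 - 3*s - 4) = (s - 4)*(s + 1)*(s - 4)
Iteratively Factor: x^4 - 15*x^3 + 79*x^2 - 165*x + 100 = (x - 5)*(x^3 - 10*x^2 + 29*x - 20) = (x - 5)*(x - 4)*(x^2 - 6*x + 5) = (x - 5)*(x - 4)*(x - 1)*(x - 5)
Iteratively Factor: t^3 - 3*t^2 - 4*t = (t + 1)*(t^2 - 4*t) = (t - 4)*(t + 1)*(t)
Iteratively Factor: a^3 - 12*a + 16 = (a - 2)*(a^2 + 2*a - 8) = (a - 2)*(a + 4)*(a - 2)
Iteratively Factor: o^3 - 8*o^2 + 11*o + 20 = (o + 1)*(o^2 - 9*o + 20) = (o - 5)*(o + 1)*(o - 4)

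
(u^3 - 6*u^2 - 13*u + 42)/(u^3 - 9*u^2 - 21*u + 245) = (u^2 + u - 6)/(u^2 - 2*u - 35)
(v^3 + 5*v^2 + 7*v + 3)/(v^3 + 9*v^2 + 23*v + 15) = (v + 1)/(v + 5)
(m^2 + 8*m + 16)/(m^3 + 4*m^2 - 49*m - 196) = (m + 4)/(m^2 - 49)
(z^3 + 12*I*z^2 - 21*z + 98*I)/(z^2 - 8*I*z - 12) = (z^2 + 14*I*z - 49)/(z - 6*I)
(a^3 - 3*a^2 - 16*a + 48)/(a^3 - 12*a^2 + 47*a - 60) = (a + 4)/(a - 5)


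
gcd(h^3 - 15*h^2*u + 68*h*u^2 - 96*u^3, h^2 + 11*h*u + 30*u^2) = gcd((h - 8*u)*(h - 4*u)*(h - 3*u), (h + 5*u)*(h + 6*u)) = 1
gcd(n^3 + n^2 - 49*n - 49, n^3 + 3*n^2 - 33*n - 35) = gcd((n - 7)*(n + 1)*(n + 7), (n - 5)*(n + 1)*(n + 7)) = n^2 + 8*n + 7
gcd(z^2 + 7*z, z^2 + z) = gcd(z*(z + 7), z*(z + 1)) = z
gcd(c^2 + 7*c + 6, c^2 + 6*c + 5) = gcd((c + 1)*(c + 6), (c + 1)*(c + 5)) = c + 1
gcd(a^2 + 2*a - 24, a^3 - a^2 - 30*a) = 1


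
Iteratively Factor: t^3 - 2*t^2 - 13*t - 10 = (t + 1)*(t^2 - 3*t - 10) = (t - 5)*(t + 1)*(t + 2)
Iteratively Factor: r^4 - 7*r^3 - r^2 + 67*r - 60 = (r - 5)*(r^3 - 2*r^2 - 11*r + 12) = (r - 5)*(r + 3)*(r^2 - 5*r + 4) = (r - 5)*(r - 1)*(r + 3)*(r - 4)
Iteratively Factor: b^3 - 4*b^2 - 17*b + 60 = (b - 3)*(b^2 - b - 20) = (b - 3)*(b + 4)*(b - 5)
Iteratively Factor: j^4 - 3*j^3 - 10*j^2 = (j + 2)*(j^3 - 5*j^2) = j*(j + 2)*(j^2 - 5*j) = j*(j - 5)*(j + 2)*(j)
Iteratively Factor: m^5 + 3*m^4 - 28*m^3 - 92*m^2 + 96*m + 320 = (m + 4)*(m^4 - m^3 - 24*m^2 + 4*m + 80) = (m - 2)*(m + 4)*(m^3 + m^2 - 22*m - 40) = (m - 2)*(m + 2)*(m + 4)*(m^2 - m - 20) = (m - 5)*(m - 2)*(m + 2)*(m + 4)*(m + 4)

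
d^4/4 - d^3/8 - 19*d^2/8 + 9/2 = (d/4 + 1/2)*(d - 3)*(d - 3/2)*(d + 2)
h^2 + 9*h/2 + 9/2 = (h + 3/2)*(h + 3)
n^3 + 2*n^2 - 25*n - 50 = (n - 5)*(n + 2)*(n + 5)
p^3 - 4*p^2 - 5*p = p*(p - 5)*(p + 1)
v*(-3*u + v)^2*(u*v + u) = 9*u^3*v^2 + 9*u^3*v - 6*u^2*v^3 - 6*u^2*v^2 + u*v^4 + u*v^3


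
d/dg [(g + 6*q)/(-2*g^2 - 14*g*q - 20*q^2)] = (-g^2 - 7*g*q - 10*q^2 + (g + 6*q)*(2*g + 7*q))/(2*(g^2 + 7*g*q + 10*q^2)^2)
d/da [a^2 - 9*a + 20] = 2*a - 9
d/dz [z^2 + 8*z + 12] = 2*z + 8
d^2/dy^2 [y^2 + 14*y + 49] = 2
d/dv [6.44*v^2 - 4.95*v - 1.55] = 12.88*v - 4.95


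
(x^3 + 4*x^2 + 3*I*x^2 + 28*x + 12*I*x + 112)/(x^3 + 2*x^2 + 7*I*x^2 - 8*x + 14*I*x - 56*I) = (x - 4*I)/(x - 2)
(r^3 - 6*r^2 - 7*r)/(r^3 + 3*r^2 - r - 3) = r*(r - 7)/(r^2 + 2*r - 3)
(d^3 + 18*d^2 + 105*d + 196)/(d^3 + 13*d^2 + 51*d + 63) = (d^2 + 11*d + 28)/(d^2 + 6*d + 9)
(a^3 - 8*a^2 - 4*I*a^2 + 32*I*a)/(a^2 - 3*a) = (a^2 - 8*a - 4*I*a + 32*I)/(a - 3)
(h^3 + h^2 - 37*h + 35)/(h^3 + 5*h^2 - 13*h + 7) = (h - 5)/(h - 1)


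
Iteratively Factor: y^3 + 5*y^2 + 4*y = (y)*(y^2 + 5*y + 4) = y*(y + 1)*(y + 4)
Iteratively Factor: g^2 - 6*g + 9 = (g - 3)*(g - 3)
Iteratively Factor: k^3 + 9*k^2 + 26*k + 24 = (k + 4)*(k^2 + 5*k + 6) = (k + 2)*(k + 4)*(k + 3)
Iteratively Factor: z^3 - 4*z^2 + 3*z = (z - 3)*(z^2 - z) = (z - 3)*(z - 1)*(z)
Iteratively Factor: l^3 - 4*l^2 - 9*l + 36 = (l - 4)*(l^2 - 9) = (l - 4)*(l - 3)*(l + 3)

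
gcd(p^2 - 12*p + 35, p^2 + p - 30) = p - 5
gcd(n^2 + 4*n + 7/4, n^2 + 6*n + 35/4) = n + 7/2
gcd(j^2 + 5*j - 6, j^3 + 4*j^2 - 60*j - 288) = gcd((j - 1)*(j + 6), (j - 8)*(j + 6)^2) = j + 6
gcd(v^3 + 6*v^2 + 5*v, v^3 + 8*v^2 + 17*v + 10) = v^2 + 6*v + 5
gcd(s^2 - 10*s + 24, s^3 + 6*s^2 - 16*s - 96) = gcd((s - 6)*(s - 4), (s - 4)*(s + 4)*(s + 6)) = s - 4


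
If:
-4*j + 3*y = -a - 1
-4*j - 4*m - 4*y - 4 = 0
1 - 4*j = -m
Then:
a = -19*y/5 - 1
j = -y/5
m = -4*y/5 - 1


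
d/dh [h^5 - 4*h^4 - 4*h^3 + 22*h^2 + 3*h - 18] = 5*h^4 - 16*h^3 - 12*h^2 + 44*h + 3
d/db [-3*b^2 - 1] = -6*b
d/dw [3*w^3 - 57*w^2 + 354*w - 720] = 9*w^2 - 114*w + 354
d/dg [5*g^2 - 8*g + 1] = 10*g - 8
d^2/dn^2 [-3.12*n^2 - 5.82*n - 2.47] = -6.24000000000000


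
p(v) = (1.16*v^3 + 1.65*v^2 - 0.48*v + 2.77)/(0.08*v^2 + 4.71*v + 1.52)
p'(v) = (-0.16*v - 4.71)*(1.16*v^3 + 1.65*v^2 - 0.48*v + 2.77)/(0.08*v^2 + 4.71*v + 1.52)^2 + (3.48*v^2 + 3.3*v - 0.48)/(0.08*v^2 + 4.71*v + 1.52) = (0.0928*v^4 + 10.9272*v^3 + 13.0995*v^2 + 4.5728*v - 13.7763)/(0.0064*v^4 + 0.7536*v^3 + 22.4273*v^2 + 14.3184*v + 2.3104)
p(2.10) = 1.68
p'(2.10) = 1.13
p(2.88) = 2.72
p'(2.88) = 1.51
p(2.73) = 2.49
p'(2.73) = 1.44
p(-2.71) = 0.65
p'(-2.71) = -1.25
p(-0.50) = -4.02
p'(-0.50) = -21.30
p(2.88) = 2.72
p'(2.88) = 1.51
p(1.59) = 1.18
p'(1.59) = 0.84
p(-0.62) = -2.50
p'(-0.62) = -7.55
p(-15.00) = 69.11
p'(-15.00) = -11.21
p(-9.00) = 20.50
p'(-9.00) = -5.37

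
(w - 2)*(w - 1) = w^2 - 3*w + 2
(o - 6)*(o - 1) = o^2 - 7*o + 6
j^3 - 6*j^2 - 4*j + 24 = (j - 6)*(j - 2)*(j + 2)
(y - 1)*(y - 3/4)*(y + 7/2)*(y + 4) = y^4 + 23*y^3/4 + 13*y^2/8 - 151*y/8 + 21/2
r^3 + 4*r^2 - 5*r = r*(r - 1)*(r + 5)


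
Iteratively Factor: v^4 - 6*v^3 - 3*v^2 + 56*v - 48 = (v + 3)*(v^3 - 9*v^2 + 24*v - 16) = (v - 1)*(v + 3)*(v^2 - 8*v + 16) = (v - 4)*(v - 1)*(v + 3)*(v - 4)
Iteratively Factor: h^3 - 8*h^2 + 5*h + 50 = (h + 2)*(h^2 - 10*h + 25) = (h - 5)*(h + 2)*(h - 5)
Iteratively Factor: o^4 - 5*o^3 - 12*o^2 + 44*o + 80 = (o - 5)*(o^3 - 12*o - 16) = (o - 5)*(o - 4)*(o^2 + 4*o + 4) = (o - 5)*(o - 4)*(o + 2)*(o + 2)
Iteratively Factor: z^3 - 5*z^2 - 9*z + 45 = (z - 3)*(z^2 - 2*z - 15) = (z - 5)*(z - 3)*(z + 3)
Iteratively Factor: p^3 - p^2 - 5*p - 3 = (p - 3)*(p^2 + 2*p + 1) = (p - 3)*(p + 1)*(p + 1)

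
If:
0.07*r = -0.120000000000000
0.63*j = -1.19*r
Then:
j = 3.24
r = -1.71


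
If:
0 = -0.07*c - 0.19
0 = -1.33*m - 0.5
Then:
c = -2.71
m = -0.38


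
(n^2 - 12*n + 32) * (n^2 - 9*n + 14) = n^4 - 21*n^3 + 154*n^2 - 456*n + 448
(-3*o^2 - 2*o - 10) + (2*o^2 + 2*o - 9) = -o^2 - 19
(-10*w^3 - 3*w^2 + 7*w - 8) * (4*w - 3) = -40*w^4 + 18*w^3 + 37*w^2 - 53*w + 24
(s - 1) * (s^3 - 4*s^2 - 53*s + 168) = s^4 - 5*s^3 - 49*s^2 + 221*s - 168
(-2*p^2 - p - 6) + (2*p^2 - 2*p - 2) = -3*p - 8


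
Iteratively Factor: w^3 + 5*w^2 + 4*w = (w + 4)*(w^2 + w) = w*(w + 4)*(w + 1)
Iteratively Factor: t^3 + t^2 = (t)*(t^2 + t) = t*(t + 1)*(t)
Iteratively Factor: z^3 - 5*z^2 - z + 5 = (z - 1)*(z^2 - 4*z - 5) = (z - 1)*(z + 1)*(z - 5)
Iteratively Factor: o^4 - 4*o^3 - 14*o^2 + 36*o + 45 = (o - 3)*(o^3 - o^2 - 17*o - 15) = (o - 3)*(o + 3)*(o^2 - 4*o - 5) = (o - 5)*(o - 3)*(o + 3)*(o + 1)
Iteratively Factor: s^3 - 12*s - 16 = (s + 2)*(s^2 - 2*s - 8) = (s - 4)*(s + 2)*(s + 2)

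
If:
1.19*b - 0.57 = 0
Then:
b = 0.48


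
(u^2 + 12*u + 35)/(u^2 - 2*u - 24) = (u^2 + 12*u + 35)/(u^2 - 2*u - 24)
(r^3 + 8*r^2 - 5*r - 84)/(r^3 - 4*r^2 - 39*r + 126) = (r^2 + 11*r + 28)/(r^2 - r - 42)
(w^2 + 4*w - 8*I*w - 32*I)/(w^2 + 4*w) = (w - 8*I)/w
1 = 1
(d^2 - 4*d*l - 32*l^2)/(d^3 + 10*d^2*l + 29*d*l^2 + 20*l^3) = (d - 8*l)/(d^2 + 6*d*l + 5*l^2)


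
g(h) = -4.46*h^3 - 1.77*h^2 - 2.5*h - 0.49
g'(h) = -13.38*h^2 - 3.54*h - 2.5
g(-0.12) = -0.21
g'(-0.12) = -2.27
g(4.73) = -523.89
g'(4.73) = -318.59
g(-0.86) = 3.19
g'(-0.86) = -9.35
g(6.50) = -1316.35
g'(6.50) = -590.82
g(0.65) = -4.09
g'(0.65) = -10.45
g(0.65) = -4.09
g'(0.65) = -10.45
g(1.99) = -47.62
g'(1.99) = -62.53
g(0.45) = -2.38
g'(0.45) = -6.80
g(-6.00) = 914.15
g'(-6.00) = -462.94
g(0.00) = -0.49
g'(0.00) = -2.50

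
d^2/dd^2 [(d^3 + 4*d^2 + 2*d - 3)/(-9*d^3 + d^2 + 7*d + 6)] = 2*(-333*d^6 - 675*d^5 + 432*d^4 - 1871*d^3 - 1260*d^2 + 477*d + 69)/(729*d^9 - 243*d^8 - 1674*d^7 - 1081*d^6 + 1626*d^5 + 2103*d^4 + 377*d^3 - 990*d^2 - 756*d - 216)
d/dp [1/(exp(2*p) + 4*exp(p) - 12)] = 2*(-exp(p) - 2)*exp(p)/(exp(2*p) + 4*exp(p) - 12)^2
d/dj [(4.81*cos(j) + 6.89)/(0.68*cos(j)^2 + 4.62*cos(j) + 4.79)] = (3.2708*cos(j)^2 + 9.3704*cos(j) + 8.7919)*sin(j)/(0.4624*cos(j)^4 + 6.2832*cos(j)^3 + 27.8588*cos(j)^2 + 44.2596*cos(j) + 22.9441)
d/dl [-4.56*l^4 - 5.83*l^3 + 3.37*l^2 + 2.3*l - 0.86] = -18.24*l^3 - 17.49*l^2 + 6.74*l + 2.3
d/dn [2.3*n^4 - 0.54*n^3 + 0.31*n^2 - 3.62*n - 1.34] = 9.2*n^3 - 1.62*n^2 + 0.62*n - 3.62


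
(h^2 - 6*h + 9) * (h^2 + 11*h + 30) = h^4 + 5*h^3 - 27*h^2 - 81*h + 270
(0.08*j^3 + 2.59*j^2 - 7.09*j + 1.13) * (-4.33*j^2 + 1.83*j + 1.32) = -0.3464*j^5 - 11.0683*j^4 + 35.545*j^3 - 14.4488*j^2 - 7.2909*j + 1.4916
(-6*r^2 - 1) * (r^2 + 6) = -6*r^4 - 37*r^2 - 6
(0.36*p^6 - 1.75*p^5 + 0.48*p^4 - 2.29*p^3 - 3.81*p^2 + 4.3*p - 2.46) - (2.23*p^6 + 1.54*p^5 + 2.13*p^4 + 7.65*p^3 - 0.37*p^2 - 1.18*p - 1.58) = -1.87*p^6 - 3.29*p^5 - 1.65*p^4 - 9.94*p^3 - 3.44*p^2 + 5.48*p - 0.88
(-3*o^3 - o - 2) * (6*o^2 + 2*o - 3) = -18*o^5 - 6*o^4 + 3*o^3 - 14*o^2 - o + 6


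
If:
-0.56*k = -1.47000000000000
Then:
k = 2.62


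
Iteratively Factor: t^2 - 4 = (t - 2)*(t + 2)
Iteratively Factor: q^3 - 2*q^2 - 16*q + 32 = (q - 4)*(q^2 + 2*q - 8) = (q - 4)*(q - 2)*(q + 4)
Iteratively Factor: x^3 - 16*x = (x - 4)*(x^2 + 4*x) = x*(x - 4)*(x + 4)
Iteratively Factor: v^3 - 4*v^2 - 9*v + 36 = (v - 4)*(v^2 - 9) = (v - 4)*(v + 3)*(v - 3)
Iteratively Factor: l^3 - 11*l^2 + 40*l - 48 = (l - 3)*(l^2 - 8*l + 16) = (l - 4)*(l - 3)*(l - 4)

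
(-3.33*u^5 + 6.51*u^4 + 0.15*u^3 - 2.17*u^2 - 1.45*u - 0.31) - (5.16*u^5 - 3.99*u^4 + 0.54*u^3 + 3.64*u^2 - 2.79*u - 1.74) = -8.49*u^5 + 10.5*u^4 - 0.39*u^3 - 5.81*u^2 + 1.34*u + 1.43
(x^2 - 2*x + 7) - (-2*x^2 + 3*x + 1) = 3*x^2 - 5*x + 6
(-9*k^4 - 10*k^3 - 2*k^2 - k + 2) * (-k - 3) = 9*k^5 + 37*k^4 + 32*k^3 + 7*k^2 + k - 6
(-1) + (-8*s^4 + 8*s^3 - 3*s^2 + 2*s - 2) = -8*s^4 + 8*s^3 - 3*s^2 + 2*s - 3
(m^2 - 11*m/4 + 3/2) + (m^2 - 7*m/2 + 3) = 2*m^2 - 25*m/4 + 9/2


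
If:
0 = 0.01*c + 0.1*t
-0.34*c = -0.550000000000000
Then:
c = 1.62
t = -0.16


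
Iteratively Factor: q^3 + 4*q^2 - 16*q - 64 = (q - 4)*(q^2 + 8*q + 16) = (q - 4)*(q + 4)*(q + 4)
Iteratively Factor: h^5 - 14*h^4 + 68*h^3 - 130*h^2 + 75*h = (h - 3)*(h^4 - 11*h^3 + 35*h^2 - 25*h) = h*(h - 3)*(h^3 - 11*h^2 + 35*h - 25) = h*(h - 3)*(h - 1)*(h^2 - 10*h + 25) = h*(h - 5)*(h - 3)*(h - 1)*(h - 5)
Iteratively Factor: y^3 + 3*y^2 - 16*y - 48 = (y + 4)*(y^2 - y - 12) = (y + 3)*(y + 4)*(y - 4)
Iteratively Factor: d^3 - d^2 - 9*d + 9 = (d + 3)*(d^2 - 4*d + 3) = (d - 1)*(d + 3)*(d - 3)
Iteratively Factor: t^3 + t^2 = (t)*(t^2 + t) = t^2*(t + 1)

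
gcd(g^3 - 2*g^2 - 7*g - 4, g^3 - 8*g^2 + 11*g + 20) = g^2 - 3*g - 4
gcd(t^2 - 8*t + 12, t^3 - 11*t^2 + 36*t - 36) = t^2 - 8*t + 12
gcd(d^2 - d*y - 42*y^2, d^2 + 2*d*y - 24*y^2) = d + 6*y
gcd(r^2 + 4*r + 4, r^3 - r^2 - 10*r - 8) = r + 2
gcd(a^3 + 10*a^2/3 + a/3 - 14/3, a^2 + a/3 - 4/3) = a - 1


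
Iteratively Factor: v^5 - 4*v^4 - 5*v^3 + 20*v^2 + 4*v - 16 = (v - 2)*(v^4 - 2*v^3 - 9*v^2 + 2*v + 8) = (v - 2)*(v + 2)*(v^3 - 4*v^2 - v + 4) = (v - 2)*(v + 1)*(v + 2)*(v^2 - 5*v + 4) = (v - 4)*(v - 2)*(v + 1)*(v + 2)*(v - 1)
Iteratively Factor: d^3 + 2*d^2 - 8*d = (d - 2)*(d^2 + 4*d) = d*(d - 2)*(d + 4)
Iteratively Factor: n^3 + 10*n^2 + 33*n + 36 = (n + 3)*(n^2 + 7*n + 12) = (n + 3)^2*(n + 4)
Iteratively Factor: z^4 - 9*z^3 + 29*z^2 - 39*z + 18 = (z - 2)*(z^3 - 7*z^2 + 15*z - 9) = (z - 2)*(z - 1)*(z^2 - 6*z + 9) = (z - 3)*(z - 2)*(z - 1)*(z - 3)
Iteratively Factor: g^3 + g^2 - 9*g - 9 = (g + 3)*(g^2 - 2*g - 3) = (g - 3)*(g + 3)*(g + 1)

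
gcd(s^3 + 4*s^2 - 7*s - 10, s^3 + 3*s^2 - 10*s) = s^2 + 3*s - 10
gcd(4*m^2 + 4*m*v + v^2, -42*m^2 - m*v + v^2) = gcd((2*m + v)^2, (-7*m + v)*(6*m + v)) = 1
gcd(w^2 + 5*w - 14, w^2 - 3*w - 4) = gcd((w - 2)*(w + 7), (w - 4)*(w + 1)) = 1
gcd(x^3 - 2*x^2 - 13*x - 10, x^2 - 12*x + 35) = x - 5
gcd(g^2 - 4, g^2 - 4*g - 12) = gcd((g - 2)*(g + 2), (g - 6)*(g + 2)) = g + 2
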